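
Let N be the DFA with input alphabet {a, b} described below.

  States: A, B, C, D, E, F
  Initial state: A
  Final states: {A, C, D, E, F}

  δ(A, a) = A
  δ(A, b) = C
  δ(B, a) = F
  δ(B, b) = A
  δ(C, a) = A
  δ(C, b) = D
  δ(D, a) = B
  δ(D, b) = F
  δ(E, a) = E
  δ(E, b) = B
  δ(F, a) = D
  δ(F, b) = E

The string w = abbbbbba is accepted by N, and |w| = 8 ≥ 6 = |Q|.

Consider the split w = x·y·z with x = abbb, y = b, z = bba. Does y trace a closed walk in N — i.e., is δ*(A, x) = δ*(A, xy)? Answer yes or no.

no

State sequence: A -a-> A -b-> C -b-> D -b-> F -b-> E

After x (step 4): F. After xy (step 5): E.
They differ (F ≠ E), so y is not a cycle from the state after x; this split is not the one the pumping-lemma construction produces, and pumping y need not keep the string in L(N).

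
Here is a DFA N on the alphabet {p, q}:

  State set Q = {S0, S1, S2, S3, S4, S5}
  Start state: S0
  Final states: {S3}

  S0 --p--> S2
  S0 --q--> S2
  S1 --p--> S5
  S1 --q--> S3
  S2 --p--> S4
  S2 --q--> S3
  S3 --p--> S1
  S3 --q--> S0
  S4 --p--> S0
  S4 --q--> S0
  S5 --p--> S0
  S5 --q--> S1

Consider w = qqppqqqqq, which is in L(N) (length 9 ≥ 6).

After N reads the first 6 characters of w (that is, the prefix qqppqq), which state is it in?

Run of N on the first 6 characters of w = q q p p q q:
  step 0: S0  (start)
  step 1: S2  (read q: S0→S2)
  step 2: S3  (read q: S2→S3)
  step 3: S1  (read p: S3→S1)
  step 4: S5  (read p: S1→S5)
  step 5: S1  (read q: S5→S1)
  step 6: S3  (read q: S1→S3)

After reading 6 characters, N is in state S3.

S3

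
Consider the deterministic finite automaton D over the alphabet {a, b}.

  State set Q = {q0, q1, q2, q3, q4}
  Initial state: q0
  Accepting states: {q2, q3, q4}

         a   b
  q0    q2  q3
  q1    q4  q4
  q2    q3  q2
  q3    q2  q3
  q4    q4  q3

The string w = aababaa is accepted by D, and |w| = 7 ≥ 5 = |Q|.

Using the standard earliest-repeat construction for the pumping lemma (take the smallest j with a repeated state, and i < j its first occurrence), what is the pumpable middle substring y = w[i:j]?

State sequence: q0 -a-> q2 -a-> q3 -b-> q3 -a-> q2 -b-> q2 -a-> q3 -a-> q2
First repeat at step 3: q3 was already visited.

So i = 2, j = 3, giving x = w[0:2] = aa, y = w[2:3] = b, z = w[3:7] = abaa.
Check: |xy| = 3 ≤ 5 and |y| = 1 ≥ 1. Reading y takes D from q3 back to q3, so every xyⁱz is accepted.
Pumping length from the standard proof: p = 5 (the number of states). The repeated state found above gives |xy| = j ≤ 5 and |y| = j − i ≥ 1.

b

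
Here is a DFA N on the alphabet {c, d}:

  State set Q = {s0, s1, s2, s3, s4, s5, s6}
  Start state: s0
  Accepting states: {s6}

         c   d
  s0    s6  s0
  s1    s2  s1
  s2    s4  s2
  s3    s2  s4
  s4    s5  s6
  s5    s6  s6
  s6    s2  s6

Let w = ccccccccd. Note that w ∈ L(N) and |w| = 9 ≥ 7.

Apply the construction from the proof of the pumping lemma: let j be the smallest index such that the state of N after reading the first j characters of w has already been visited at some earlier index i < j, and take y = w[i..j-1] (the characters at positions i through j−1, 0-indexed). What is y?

cccc

State sequence: s0 -c-> s6 -c-> s2 -c-> s4 -c-> s5 -c-> s6 -c-> s2 -c-> s4 -c-> s5 -d-> s6
First repeat at step 5: s6 was already visited.

So i = 1, j = 5, giving x = w[0:1] = c, y = w[1:5] = cccc, z = w[5:9] = cccd.
Check: |xy| = 5 ≤ 7 and |y| = 4 ≥ 1. Reading y takes N from s6 back to s6, so every xyⁱz is accepted.
Pumping length from the standard proof: p = 7 (the number of states). The repeated state found above gives |xy| = j ≤ 7 and |y| = j − i ≥ 1.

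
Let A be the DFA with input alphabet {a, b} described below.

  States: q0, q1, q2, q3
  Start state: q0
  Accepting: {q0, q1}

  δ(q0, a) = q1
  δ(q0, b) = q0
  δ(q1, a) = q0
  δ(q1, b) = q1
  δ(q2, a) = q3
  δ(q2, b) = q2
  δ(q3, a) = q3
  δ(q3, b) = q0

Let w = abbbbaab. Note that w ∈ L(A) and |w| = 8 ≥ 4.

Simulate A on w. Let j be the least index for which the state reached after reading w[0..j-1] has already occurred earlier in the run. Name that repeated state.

q1

State sequence: q0 -a-> q1 -b-> q1 -b-> q1 -b-> q1 -b-> q1 -a-> q0 -a-> q1 -b-> q1
First repeat at step 2: q1 was already visited.

The earliest repeat is at step j = 2: A is in q1, which it already visited at step i = 1.
Since A has 4 states, any run of length ≥ 4 visits 4+1 states, so by pigeonhole some state repeats within the first 4 steps — that repeat gives the pumpable loop.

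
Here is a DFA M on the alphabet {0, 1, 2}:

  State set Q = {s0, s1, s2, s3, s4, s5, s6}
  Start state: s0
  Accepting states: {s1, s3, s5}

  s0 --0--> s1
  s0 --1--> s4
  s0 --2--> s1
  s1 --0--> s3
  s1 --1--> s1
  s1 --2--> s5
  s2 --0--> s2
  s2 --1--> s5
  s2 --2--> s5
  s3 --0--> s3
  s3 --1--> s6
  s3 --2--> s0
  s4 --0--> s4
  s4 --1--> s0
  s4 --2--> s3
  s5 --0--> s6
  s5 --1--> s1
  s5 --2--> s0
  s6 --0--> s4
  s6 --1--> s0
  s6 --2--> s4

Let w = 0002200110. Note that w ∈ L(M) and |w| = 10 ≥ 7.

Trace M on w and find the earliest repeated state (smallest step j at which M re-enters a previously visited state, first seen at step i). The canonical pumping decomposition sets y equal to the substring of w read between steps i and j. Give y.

0

Run of M on w = 0 0 0 2 2 0 0 1 1 0:
  step 0: s0  (start)
  step 1: s1  (read 0: s0→s1)
  step 2: s3  (read 0: s1→s3)
  step 3: s3  (read 0: s3→s3)   ← first repeat (s3 seen earlier)
  step 4: s0  (read 2: s3→s0)
  step 5: s1  (read 2: s0→s1)
  step 6: s3  (read 0: s1→s3)
  step 7: s3  (read 0: s3→s3)
  step 8: s6  (read 1: s3→s6)
  step 9: s0  (read 1: s6→s0)
  step 10: s1  (read 0: s0→s1)

So i = 2, j = 3, giving x = w[0:2] = 00, y = w[2:3] = 0, z = w[3:10] = 2200110.
Check: |xy| = 3 ≤ 7 and |y| = 1 ≥ 1. Reading y takes M from s3 back to s3, so every xyⁱz is accepted.
The DFA has 7 states, so the proof of the pumping lemma guarantees a repeated state among the first 7+1 visited; the segment between the two visits is the pumpable y.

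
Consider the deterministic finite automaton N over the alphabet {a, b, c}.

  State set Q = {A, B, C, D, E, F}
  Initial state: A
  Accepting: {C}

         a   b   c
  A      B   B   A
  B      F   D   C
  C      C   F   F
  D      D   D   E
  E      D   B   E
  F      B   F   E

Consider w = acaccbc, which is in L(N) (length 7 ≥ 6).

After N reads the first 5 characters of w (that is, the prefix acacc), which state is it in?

E

Run of N on the first 5 characters of w = a c a c c:
  step 0: A  (start)
  step 1: B  (read a: A→B)
  step 2: C  (read c: B→C)
  step 3: C  (read a: C→C)
  step 4: F  (read c: C→F)
  step 5: E  (read c: F→E)

After reading 5 characters, N is in state E.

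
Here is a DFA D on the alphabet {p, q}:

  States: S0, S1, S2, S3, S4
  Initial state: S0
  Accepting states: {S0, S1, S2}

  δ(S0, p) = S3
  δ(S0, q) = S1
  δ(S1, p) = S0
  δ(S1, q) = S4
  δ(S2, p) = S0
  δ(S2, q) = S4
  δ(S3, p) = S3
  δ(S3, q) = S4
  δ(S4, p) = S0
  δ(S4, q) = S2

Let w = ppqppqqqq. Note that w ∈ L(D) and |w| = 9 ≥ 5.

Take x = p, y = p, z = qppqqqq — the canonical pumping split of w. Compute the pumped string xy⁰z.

pqppqqqq

xy⁰z = xz = p·qppqqqq = pqppqqqq.
Reading y = p takes D from S3 back to S3, so after x the machine is still in S3, and z then leads to the accepting state S2. Hence pqppqqqq ∈ L(D).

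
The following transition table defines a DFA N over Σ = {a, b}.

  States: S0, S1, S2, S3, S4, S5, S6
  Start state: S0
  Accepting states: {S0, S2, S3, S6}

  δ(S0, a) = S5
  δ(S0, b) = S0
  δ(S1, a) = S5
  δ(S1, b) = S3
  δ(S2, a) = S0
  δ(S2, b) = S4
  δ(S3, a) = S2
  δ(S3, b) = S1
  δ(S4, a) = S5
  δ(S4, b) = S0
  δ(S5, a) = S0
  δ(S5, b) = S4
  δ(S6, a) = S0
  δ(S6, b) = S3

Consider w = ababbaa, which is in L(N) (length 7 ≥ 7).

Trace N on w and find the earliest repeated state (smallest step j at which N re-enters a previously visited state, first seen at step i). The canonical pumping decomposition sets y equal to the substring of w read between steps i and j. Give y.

Run of N on w = a b a b b a a:
  step 0: S0  (start)
  step 1: S5  (read a: S0→S5)
  step 2: S4  (read b: S5→S4)
  step 3: S5  (read a: S4→S5)   ← first repeat (S5 seen earlier)
  step 4: S4  (read b: S5→S4)
  step 5: S0  (read b: S4→S0)
  step 6: S5  (read a: S0→S5)
  step 7: S0  (read a: S5→S0)

So i = 1, j = 3, giving x = w[0:1] = a, y = w[1:3] = ba, z = w[3:7] = bbaa.
Check: |xy| = 3 ≤ 7 and |y| = 2 ≥ 1. Reading y takes N from S5 back to S5, so every xyⁱz is accepted.

ba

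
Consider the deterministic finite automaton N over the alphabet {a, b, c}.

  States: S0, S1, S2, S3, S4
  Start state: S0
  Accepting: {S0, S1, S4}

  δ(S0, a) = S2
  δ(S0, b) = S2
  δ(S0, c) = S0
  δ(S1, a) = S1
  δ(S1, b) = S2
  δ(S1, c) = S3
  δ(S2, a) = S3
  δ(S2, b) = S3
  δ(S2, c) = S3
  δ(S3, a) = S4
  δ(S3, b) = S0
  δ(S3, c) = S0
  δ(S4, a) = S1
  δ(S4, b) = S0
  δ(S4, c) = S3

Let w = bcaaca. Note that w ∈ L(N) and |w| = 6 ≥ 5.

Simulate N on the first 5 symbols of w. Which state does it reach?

S3

Run of N on the first 5 characters of w = b c a a c:
  step 0: S0  (start)
  step 1: S2  (read b: S0→S2)
  step 2: S3  (read c: S2→S3)
  step 3: S4  (read a: S3→S4)
  step 4: S1  (read a: S4→S1)
  step 5: S3  (read c: S1→S3)

After reading 5 characters, N is in state S3.
(This kind of state-tracing is the core of the pumping-lemma construction: with 5 states, pigeonhole forces a repeat within the first 5 steps.)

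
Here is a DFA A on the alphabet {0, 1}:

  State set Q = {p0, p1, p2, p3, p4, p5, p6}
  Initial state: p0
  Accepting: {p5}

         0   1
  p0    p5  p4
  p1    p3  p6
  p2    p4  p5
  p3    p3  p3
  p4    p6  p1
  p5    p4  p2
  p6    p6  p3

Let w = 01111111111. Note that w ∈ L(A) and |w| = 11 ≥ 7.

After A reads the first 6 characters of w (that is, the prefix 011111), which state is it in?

State sequence: p0 -0-> p5 -1-> p2 -1-> p5 -1-> p2 -1-> p5 -1-> p2

After reading 6 characters, A is in state p2.
(This kind of state-tracing is the core of the pumping-lemma construction: with 7 states, pigeonhole forces a repeat within the first 7 steps.)

p2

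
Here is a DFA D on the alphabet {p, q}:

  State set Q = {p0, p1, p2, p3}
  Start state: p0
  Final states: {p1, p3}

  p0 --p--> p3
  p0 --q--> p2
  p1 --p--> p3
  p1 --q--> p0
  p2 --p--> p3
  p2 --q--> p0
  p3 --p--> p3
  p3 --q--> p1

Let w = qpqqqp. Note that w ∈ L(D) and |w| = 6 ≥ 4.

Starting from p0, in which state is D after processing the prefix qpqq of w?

p0

Run of D on the first 4 characters of w = q p q q:
  step 0: p0  (start)
  step 1: p2  (read q: p0→p2)
  step 2: p3  (read p: p2→p3)
  step 3: p1  (read q: p3→p1)
  step 4: p0  (read q: p1→p0)

After reading 4 characters, D is in state p0.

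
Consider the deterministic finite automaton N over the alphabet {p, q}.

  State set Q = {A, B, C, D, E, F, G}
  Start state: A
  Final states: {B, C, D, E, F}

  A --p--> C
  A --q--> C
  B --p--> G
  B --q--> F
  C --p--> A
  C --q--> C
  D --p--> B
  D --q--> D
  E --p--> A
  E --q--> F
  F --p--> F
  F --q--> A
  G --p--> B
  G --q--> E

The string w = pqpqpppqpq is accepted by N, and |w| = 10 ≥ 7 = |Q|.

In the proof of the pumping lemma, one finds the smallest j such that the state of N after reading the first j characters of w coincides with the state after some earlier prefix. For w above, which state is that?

State sequence: A -p-> C -q-> C -p-> A -q-> C -p-> A -p-> C -p-> A -q-> C -p-> A -q-> C
First repeat at step 2: C was already visited.

The earliest repeat is at step j = 2: N is in C, which it already visited at step i = 1.

C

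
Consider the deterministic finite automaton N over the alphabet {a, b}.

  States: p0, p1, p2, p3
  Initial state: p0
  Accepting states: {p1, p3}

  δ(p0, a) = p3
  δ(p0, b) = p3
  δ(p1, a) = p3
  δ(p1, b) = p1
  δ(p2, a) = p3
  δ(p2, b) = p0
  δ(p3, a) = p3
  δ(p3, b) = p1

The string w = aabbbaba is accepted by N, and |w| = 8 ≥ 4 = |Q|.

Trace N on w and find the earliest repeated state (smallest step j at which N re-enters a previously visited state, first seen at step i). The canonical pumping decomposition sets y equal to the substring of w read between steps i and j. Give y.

Run of N on w = a a b b b a b a:
  step 0: p0  (start)
  step 1: p3  (read a: p0→p3)
  step 2: p3  (read a: p3→p3)   ← first repeat (p3 seen earlier)
  step 3: p1  (read b: p3→p1)
  step 4: p1  (read b: p1→p1)
  step 5: p1  (read b: p1→p1)
  step 6: p3  (read a: p1→p3)
  step 7: p1  (read b: p3→p1)
  step 8: p3  (read a: p1→p3)

So i = 1, j = 2, giving x = w[0:1] = a, y = w[1:2] = a, z = w[2:8] = bbbaba.
Check: |xy| = 2 ≤ 4 and |y| = 1 ≥ 1. Reading y takes N from p3 back to p3, so every xyⁱz is accepted.

a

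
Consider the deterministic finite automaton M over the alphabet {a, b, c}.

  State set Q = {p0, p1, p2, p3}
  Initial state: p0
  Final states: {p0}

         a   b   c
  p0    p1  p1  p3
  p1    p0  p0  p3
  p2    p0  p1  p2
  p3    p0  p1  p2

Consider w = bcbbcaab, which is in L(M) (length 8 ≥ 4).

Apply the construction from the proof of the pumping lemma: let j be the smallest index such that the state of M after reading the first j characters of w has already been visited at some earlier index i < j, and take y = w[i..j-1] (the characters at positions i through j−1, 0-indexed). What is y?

cb

Run of M on w = b c b b c a a b:
  step 0: p0  (start)
  step 1: p1  (read b: p0→p1)
  step 2: p3  (read c: p1→p3)
  step 3: p1  (read b: p3→p1)   ← first repeat (p1 seen earlier)
  step 4: p0  (read b: p1→p0)
  step 5: p3  (read c: p0→p3)
  step 6: p0  (read a: p3→p0)
  step 7: p1  (read a: p0→p1)
  step 8: p0  (read b: p1→p0)

So i = 1, j = 3, giving x = w[0:1] = b, y = w[1:3] = cb, z = w[3:8] = bcaab.
Check: |xy| = 3 ≤ 4 and |y| = 2 ≥ 1. Reading y takes M from p1 back to p1, so every xyⁱz is accepted.
The DFA has 4 states, so the proof of the pumping lemma guarantees a repeated state among the first 4+1 visited; the segment between the two visits is the pumpable y.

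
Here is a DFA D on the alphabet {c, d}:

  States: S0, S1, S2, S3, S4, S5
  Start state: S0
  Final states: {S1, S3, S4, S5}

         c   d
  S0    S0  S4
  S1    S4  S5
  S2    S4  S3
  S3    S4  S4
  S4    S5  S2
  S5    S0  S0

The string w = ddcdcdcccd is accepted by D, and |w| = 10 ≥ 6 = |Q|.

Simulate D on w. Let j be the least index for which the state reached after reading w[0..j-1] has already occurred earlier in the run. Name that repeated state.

S4

State sequence: S0 -d-> S4 -d-> S2 -c-> S4 -d-> S2 -c-> S4 -d-> S2 -c-> S4 -c-> S5 -c-> S0 -d-> S4
First repeat at step 3: S4 was already visited.

The earliest repeat is at step j = 3: D is in S4, which it already visited at step i = 1.
The DFA has 6 states, so the proof of the pumping lemma guarantees a repeated state among the first 6+1 visited; the segment between the two visits is the pumpable y.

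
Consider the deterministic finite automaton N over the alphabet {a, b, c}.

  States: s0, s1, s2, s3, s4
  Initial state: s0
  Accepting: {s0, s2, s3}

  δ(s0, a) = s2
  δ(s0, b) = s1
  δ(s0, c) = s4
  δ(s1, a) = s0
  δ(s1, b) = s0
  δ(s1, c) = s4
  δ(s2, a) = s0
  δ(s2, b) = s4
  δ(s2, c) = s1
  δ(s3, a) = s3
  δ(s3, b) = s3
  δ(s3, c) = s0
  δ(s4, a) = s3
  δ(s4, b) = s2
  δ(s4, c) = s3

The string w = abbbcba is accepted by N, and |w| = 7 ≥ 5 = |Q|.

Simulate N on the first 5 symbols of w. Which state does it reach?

s3

State sequence: s0 -a-> s2 -b-> s4 -b-> s2 -b-> s4 -c-> s3

After reading 5 characters, N is in state s3.
(This kind of state-tracing is the core of the pumping-lemma construction: with 5 states, pigeonhole forces a repeat within the first 5 steps.)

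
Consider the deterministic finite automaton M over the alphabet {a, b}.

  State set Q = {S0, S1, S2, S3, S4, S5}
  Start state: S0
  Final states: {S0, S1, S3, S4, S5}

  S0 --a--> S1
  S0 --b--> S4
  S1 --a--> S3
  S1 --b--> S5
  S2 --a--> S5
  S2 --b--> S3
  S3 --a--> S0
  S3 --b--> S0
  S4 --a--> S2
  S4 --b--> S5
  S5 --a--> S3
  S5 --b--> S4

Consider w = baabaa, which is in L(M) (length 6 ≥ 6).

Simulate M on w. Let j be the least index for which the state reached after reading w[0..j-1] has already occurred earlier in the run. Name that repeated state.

Run of M on w = b a a b a a:
  step 0: S0  (start)
  step 1: S4  (read b: S0→S4)
  step 2: S2  (read a: S4→S2)
  step 3: S5  (read a: S2→S5)
  step 4: S4  (read b: S5→S4)   ← first repeat (S4 seen earlier)
  step 5: S2  (read a: S4→S2)
  step 6: S5  (read a: S2→S5)

The earliest repeat is at step j = 4: M is in S4, which it already visited at step i = 1.
Since M has 6 states, any run of length ≥ 6 visits 6+1 states, so by pigeonhole some state repeats within the first 6 steps — that repeat gives the pumpable loop.

S4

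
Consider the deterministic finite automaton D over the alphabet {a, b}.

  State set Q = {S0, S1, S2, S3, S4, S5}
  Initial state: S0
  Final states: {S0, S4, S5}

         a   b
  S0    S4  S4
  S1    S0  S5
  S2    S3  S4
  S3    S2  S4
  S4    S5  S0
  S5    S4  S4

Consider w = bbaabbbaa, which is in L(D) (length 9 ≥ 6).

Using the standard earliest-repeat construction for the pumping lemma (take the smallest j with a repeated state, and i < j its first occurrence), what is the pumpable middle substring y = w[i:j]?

bb

State sequence: S0 -b-> S4 -b-> S0 -a-> S4 -a-> S5 -b-> S4 -b-> S0 -b-> S4 -a-> S5 -a-> S4
First repeat at step 2: S0 was already visited.

So i = 0, j = 2, giving x = w[0:0] = ε, y = w[0:2] = bb, z = w[2:9] = aabbbaa.
Check: |xy| = 2 ≤ 6 and |y| = 2 ≥ 1. Reading y takes D from S0 back to S0, so every xyⁱz is accepted.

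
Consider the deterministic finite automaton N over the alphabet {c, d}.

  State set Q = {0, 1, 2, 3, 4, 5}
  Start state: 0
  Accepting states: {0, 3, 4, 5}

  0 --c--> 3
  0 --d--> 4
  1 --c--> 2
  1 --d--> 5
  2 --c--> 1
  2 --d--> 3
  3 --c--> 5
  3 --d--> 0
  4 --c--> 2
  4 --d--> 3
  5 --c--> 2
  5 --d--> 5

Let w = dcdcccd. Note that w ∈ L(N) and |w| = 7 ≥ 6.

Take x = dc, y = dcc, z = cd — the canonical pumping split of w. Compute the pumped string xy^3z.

xy^3z = dc·dcc·dcc·dcc·cd = dcdccdccdcccd.
Reading y = dcc takes N from 2 back to 2, so after x·y·y·y the machine is still in 2, and z then leads to the accepting state 5. Hence dcdccdccdcccd ∈ L(N).

dcdccdccdcccd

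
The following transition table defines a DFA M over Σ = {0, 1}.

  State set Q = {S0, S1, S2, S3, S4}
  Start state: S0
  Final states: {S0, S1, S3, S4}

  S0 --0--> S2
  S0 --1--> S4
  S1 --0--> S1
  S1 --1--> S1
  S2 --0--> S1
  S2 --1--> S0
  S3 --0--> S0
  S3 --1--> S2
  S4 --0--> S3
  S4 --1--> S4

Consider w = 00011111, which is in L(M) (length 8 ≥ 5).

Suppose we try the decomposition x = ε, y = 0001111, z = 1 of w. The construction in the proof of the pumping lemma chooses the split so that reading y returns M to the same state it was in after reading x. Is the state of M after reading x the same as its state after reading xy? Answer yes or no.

Run of M on the first 7 characters of w = 0 0 0 1 1 1 1:
  step 0: S0  (start)
  step 1: S2  (read 0: S0→S2)
  step 2: S1  (read 0: S2→S1)
  step 3: S1  (read 0: S1→S1)
  step 4: S1  (read 1: S1→S1)
  step 5: S1  (read 1: S1→S1)
  step 6: S1  (read 1: S1→S1)
  step 7: S1  (read 1: S1→S1)

After x (step 0): S0. After xy (step 7): S1.
They differ (S0 ≠ S1), so y is not a cycle from the state after x; this split is not the one the pumping-lemma construction produces, and pumping y need not keep the string in L(M).

no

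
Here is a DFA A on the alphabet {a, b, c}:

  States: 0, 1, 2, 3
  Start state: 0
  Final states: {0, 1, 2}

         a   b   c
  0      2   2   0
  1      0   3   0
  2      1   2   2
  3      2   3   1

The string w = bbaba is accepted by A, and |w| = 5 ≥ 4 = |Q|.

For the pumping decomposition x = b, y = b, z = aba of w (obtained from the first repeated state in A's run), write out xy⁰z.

baba

xy⁰z = xz = b·aba = baba.
Reading y = b takes A from 2 back to 2, so after x the machine is still in 2, and z then leads to the accepting state 2. Hence baba ∈ L(A).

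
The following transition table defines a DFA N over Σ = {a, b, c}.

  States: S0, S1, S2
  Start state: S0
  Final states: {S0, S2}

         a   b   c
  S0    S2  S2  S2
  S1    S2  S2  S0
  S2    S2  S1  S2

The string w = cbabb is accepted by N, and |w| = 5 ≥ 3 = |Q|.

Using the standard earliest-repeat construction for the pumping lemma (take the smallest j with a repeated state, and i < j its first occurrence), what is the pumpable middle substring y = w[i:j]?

ba

State sequence: S0 -c-> S2 -b-> S1 -a-> S2 -b-> S1 -b-> S2
First repeat at step 3: S2 was already visited.

So i = 1, j = 3, giving x = w[0:1] = c, y = w[1:3] = ba, z = w[3:5] = bb.
Check: |xy| = 3 ≤ 3 and |y| = 2 ≥ 1. Reading y takes N from S2 back to S2, so every xyⁱz is accepted.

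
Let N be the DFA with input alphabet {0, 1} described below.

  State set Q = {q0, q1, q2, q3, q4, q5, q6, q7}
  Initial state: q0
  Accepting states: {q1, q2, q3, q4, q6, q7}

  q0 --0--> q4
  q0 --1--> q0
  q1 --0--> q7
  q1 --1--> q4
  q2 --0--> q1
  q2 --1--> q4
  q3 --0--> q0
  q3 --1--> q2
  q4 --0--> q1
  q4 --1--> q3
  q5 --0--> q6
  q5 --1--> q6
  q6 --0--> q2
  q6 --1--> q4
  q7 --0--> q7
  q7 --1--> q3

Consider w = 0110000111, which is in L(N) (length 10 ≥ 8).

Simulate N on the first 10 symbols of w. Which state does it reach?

State sequence: q0 -0-> q4 -1-> q3 -1-> q2 -0-> q1 -0-> q7 -0-> q7 -0-> q7 -1-> q3 -1-> q2 -1-> q4

After reading 10 characters, N is in state q4.

q4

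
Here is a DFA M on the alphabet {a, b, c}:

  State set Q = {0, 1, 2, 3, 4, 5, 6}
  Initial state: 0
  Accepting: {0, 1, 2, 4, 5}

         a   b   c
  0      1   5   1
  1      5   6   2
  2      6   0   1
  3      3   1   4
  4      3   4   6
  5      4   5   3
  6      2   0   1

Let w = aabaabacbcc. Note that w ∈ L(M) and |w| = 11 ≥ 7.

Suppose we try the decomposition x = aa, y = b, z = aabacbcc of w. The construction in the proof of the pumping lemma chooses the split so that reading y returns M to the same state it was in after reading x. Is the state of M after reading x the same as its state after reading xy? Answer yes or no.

yes

Run of M on the first 3 characters of w = a a b:
  step 0: 0  (start)
  step 1: 1  (read a: 0→1)
  step 2: 5  (read a: 1→5)
  step 3: 5  (read b: 5→5)

After x (step 2): 5. After xy (step 3): 5.
They match, so y = b drives M around a cycle from 5 back to itself; pumping y any number of times keeps M in 5 before reading z, and xyⁱz ∈ L(M) for every i ≥ 0.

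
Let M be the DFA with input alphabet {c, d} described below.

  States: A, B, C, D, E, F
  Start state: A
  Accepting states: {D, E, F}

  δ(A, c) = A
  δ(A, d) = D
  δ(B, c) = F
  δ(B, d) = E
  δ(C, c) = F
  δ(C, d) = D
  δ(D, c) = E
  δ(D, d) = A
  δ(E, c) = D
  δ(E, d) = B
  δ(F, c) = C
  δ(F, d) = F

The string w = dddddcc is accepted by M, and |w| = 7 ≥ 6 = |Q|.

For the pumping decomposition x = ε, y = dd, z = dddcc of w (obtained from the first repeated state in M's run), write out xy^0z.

dddcc

xy⁰z = xz = ε·dddcc = dddcc.
Reading y = dd takes M from A back to A, so after x the machine is still in A, and z then leads to the accepting state D. Hence dddcc ∈ L(M).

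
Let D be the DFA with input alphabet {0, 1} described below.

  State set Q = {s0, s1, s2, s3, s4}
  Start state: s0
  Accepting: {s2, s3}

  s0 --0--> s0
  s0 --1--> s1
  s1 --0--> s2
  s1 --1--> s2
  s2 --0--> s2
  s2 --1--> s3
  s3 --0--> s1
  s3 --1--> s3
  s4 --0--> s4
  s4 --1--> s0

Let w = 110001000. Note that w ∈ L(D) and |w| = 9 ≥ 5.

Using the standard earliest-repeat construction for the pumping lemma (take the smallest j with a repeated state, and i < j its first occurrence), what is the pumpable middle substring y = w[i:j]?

0

State sequence: s0 -1-> s1 -1-> s2 -0-> s2 -0-> s2 -0-> s2 -1-> s3 -0-> s1 -0-> s2 -0-> s2
First repeat at step 3: s2 was already visited.

So i = 2, j = 3, giving x = w[0:2] = 11, y = w[2:3] = 0, z = w[3:9] = 001000.
Check: |xy| = 3 ≤ 5 and |y| = 1 ≥ 1. Reading y takes D from s2 back to s2, so every xyⁱz is accepted.
The DFA has 5 states, so the proof of the pumping lemma guarantees a repeated state among the first 5+1 visited; the segment between the two visits is the pumpable y.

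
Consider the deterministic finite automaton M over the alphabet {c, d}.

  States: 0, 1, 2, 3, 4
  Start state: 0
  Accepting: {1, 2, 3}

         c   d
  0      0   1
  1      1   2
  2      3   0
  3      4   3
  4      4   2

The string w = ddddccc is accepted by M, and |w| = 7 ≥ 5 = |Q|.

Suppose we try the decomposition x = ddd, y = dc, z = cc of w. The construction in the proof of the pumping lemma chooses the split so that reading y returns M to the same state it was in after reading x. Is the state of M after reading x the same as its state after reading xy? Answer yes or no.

State sequence: 0 -d-> 1 -d-> 2 -d-> 0 -d-> 1 -c-> 1

After x (step 3): 0. After xy (step 5): 1.
They differ (0 ≠ 1), so y is not a cycle from the state after x; this split is not the one the pumping-lemma construction produces, and pumping y need not keep the string in L(M).

no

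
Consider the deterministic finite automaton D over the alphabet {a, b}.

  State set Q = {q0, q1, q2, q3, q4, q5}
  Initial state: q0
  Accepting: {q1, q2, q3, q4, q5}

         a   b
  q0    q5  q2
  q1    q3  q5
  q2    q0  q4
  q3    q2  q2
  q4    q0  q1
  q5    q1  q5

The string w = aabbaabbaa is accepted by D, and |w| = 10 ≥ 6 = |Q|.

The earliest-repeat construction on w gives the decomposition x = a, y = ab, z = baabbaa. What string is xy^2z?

aababbaabbaa

xy^2z = a·ab·ab·baabbaa = aababbaabbaa.
Reading y = ab takes D from q5 back to q5, so after x·y·y the machine is still in q5, and z then leads to the accepting state q5. Hence aababbaabbaa ∈ L(D).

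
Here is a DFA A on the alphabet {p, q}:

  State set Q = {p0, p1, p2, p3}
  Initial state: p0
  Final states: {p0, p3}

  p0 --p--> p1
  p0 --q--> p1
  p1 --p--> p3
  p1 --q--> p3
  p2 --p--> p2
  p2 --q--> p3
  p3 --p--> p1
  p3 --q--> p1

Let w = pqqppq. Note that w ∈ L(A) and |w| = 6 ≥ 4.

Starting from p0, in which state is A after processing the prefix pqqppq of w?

p3

Run of A on the first 6 characters of w = p q q p p q:
  step 0: p0  (start)
  step 1: p1  (read p: p0→p1)
  step 2: p3  (read q: p1→p3)
  step 3: p1  (read q: p3→p1)
  step 4: p3  (read p: p1→p3)
  step 5: p1  (read p: p3→p1)
  step 6: p3  (read q: p1→p3)

After reading 6 characters, A is in state p3.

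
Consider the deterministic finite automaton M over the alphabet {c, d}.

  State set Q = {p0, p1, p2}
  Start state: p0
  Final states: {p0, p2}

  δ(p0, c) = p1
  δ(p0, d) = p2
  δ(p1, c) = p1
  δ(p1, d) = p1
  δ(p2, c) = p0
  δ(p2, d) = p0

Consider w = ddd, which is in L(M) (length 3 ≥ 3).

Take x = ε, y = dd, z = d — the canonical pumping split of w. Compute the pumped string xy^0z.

d

xy⁰z = xz = ε·d = d.
Reading y = dd takes M from p0 back to p0, so after x the machine is still in p0, and z then leads to the accepting state p2. Hence d ∈ L(M).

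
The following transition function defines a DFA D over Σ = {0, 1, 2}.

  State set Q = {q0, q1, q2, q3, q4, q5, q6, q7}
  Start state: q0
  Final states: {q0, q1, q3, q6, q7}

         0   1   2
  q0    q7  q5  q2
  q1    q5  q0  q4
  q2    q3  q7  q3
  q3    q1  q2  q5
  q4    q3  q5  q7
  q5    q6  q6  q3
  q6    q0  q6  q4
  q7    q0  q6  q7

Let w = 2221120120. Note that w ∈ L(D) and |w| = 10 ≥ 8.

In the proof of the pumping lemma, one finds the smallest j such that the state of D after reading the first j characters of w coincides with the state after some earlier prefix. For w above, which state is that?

Run of D on w = 2 2 2 1 1 2 0 1 2 0:
  step 0: q0  (start)
  step 1: q2  (read 2: q0→q2)
  step 2: q3  (read 2: q2→q3)
  step 3: q5  (read 2: q3→q5)
  step 4: q6  (read 1: q5→q6)
  step 5: q6  (read 1: q6→q6)   ← first repeat (q6 seen earlier)
  step 6: q4  (read 2: q6→q4)
  step 7: q3  (read 0: q4→q3)
  step 8: q2  (read 1: q3→q2)
  step 9: q3  (read 2: q2→q3)
  step 10: q1  (read 0: q3→q1)

The earliest repeat is at step j = 5: D is in q6, which it already visited at step i = 4.
Pumping length from the standard proof: p = 8 (the number of states). The repeated state found above gives |xy| = j ≤ 8 and |y| = j − i ≥ 1.

q6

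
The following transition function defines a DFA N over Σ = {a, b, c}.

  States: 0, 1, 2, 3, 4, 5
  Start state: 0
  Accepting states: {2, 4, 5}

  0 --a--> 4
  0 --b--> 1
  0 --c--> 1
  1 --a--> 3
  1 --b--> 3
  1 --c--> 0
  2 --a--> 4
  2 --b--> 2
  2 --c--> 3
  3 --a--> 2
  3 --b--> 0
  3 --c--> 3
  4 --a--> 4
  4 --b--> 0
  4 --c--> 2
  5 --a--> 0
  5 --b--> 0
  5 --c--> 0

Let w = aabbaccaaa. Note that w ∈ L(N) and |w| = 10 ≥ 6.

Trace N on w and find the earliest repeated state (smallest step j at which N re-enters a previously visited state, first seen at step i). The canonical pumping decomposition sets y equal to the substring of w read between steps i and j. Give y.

a

State sequence: 0 -a-> 4 -a-> 4 -b-> 0 -b-> 1 -a-> 3 -c-> 3 -c-> 3 -a-> 2 -a-> 4 -a-> 4
First repeat at step 2: 4 was already visited.

So i = 1, j = 2, giving x = w[0:1] = a, y = w[1:2] = a, z = w[2:10] = bbaccaaa.
Check: |xy| = 2 ≤ 6 and |y| = 1 ≥ 1. Reading y takes N from 4 back to 4, so every xyⁱz is accepted.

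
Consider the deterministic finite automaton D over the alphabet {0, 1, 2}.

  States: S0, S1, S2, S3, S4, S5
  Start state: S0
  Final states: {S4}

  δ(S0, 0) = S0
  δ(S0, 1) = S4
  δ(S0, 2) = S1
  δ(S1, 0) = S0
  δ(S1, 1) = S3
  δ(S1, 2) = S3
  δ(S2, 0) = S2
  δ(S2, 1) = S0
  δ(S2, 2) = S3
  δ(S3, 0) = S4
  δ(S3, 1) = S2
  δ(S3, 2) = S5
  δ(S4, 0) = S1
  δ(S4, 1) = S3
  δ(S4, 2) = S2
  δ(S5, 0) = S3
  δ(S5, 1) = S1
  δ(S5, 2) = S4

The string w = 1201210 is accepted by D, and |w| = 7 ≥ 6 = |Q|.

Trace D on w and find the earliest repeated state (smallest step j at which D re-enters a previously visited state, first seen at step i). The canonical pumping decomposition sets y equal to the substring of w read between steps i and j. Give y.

State sequence: S0 -1-> S4 -2-> S2 -0-> S2 -1-> S0 -2-> S1 -1-> S3 -0-> S4
First repeat at step 3: S2 was already visited.

So i = 2, j = 3, giving x = w[0:2] = 12, y = w[2:3] = 0, z = w[3:7] = 1210.
Check: |xy| = 3 ≤ 6 and |y| = 1 ≥ 1. Reading y takes D from S2 back to S2, so every xyⁱz is accepted.
Pumping length from the standard proof: p = 6 (the number of states). The repeated state found above gives |xy| = j ≤ 6 and |y| = j − i ≥ 1.

0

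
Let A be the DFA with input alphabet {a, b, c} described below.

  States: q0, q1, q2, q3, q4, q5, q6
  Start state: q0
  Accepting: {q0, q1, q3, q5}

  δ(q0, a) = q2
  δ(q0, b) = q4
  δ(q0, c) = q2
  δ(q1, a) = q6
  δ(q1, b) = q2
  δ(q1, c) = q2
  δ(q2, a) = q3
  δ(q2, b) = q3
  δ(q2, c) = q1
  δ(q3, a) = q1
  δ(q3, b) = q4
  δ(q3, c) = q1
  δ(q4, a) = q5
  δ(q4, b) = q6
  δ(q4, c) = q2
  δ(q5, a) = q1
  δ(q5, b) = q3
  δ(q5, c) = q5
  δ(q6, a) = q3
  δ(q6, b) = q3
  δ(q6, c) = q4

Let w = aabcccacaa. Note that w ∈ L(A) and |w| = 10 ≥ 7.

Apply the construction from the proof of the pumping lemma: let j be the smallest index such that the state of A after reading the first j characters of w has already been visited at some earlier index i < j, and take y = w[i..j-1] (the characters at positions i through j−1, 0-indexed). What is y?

abc

Run of A on w = a a b c c c a c a a:
  step 0: q0  (start)
  step 1: q2  (read a: q0→q2)
  step 2: q3  (read a: q2→q3)
  step 3: q4  (read b: q3→q4)
  step 4: q2  (read c: q4→q2)   ← first repeat (q2 seen earlier)
  step 5: q1  (read c: q2→q1)
  step 6: q2  (read c: q1→q2)
  step 7: q3  (read a: q2→q3)
  step 8: q1  (read c: q3→q1)
  step 9: q6  (read a: q1→q6)
  step 10: q3  (read a: q6→q3)

So i = 1, j = 4, giving x = w[0:1] = a, y = w[1:4] = abc, z = w[4:10] = ccacaa.
Check: |xy| = 4 ≤ 7 and |y| = 3 ≥ 1. Reading y takes A from q2 back to q2, so every xyⁱz is accepted.
Since A has 7 states, any run of length ≥ 7 visits 7+1 states, so by pigeonhole some state repeats within the first 7 steps — that repeat gives the pumpable loop.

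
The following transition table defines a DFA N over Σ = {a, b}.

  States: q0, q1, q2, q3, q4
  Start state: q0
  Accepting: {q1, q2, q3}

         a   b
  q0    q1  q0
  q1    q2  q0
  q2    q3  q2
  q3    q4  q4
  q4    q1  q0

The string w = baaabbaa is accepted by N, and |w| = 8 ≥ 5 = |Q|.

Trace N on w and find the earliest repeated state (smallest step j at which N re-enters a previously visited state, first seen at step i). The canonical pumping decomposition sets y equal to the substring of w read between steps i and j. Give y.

Run of N on w = b a a a b b a a:
  step 0: q0  (start)
  step 1: q0  (read b: q0→q0)   ← first repeat (q0 seen earlier)
  step 2: q1  (read a: q0→q1)
  step 3: q2  (read a: q1→q2)
  step 4: q3  (read a: q2→q3)
  step 5: q4  (read b: q3→q4)
  step 6: q0  (read b: q4→q0)
  step 7: q1  (read a: q0→q1)
  step 8: q2  (read a: q1→q2)

So i = 0, j = 1, giving x = w[0:0] = ε, y = w[0:1] = b, z = w[1:8] = aaabbaa.
Check: |xy| = 1 ≤ 5 and |y| = 1 ≥ 1. Reading y takes N from q0 back to q0, so every xyⁱz is accepted.
Since N has 5 states, any run of length ≥ 5 visits 5+1 states, so by pigeonhole some state repeats within the first 5 steps — that repeat gives the pumpable loop.

b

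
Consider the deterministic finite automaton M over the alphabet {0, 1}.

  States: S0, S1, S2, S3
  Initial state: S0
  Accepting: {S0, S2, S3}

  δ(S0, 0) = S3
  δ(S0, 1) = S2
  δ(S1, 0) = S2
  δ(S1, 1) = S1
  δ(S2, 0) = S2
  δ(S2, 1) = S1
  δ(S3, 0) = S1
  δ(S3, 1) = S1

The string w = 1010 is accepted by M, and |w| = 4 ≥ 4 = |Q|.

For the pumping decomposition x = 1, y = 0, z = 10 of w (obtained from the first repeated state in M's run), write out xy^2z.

10010

xy^2z = 1·0·0·10 = 10010.
Reading y = 0 takes M from S2 back to S2, so after x·y·y the machine is still in S2, and z then leads to the accepting state S2. Hence 10010 ∈ L(M).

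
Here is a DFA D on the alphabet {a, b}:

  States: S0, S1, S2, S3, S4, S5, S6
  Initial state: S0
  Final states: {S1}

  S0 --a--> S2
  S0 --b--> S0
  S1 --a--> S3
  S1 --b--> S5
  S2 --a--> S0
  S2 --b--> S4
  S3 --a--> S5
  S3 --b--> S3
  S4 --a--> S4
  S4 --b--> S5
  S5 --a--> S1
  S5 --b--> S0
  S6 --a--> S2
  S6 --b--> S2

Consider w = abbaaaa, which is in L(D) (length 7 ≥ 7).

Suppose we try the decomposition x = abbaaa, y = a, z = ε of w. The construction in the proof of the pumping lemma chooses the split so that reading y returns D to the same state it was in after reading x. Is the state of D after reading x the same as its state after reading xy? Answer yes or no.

State sequence: S0 -a-> S2 -b-> S4 -b-> S5 -a-> S1 -a-> S3 -a-> S5 -a-> S1

After x (step 6): S5. After xy (step 7): S1.
They differ (S5 ≠ S1), so y is not a cycle from the state after x; this split is not the one the pumping-lemma construction produces, and pumping y need not keep the string in L(D).

no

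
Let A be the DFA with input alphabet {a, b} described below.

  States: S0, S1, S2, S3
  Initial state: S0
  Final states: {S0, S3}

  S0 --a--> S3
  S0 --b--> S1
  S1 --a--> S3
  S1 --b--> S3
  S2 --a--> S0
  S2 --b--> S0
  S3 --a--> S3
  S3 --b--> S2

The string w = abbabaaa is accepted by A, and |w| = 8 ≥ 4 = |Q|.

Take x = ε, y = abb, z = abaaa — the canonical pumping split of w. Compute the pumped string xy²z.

xy^2z = ε·abb·abb·abaaa = abbabbabaaa.
Reading y = abb takes A from S0 back to S0, so after x·y·y the machine is still in S0, and z then leads to the accepting state S3. Hence abbabbabaaa ∈ L(A).

abbabbabaaa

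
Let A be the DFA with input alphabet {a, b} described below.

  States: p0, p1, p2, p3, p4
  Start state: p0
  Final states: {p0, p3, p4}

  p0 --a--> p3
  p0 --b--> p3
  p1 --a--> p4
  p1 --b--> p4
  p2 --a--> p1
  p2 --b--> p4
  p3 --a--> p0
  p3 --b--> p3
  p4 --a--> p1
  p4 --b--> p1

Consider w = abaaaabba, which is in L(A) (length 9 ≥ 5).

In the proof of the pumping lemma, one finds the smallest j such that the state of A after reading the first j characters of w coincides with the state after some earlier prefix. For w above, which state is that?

Run of A on w = a b a a a a b b a:
  step 0: p0  (start)
  step 1: p3  (read a: p0→p3)
  step 2: p3  (read b: p3→p3)   ← first repeat (p3 seen earlier)
  step 3: p0  (read a: p3→p0)
  step 4: p3  (read a: p0→p3)
  step 5: p0  (read a: p3→p0)
  step 6: p3  (read a: p0→p3)
  step 7: p3  (read b: p3→p3)
  step 8: p3  (read b: p3→p3)
  step 9: p0  (read a: p3→p0)

The earliest repeat is at step j = 2: A is in p3, which it already visited at step i = 1.

p3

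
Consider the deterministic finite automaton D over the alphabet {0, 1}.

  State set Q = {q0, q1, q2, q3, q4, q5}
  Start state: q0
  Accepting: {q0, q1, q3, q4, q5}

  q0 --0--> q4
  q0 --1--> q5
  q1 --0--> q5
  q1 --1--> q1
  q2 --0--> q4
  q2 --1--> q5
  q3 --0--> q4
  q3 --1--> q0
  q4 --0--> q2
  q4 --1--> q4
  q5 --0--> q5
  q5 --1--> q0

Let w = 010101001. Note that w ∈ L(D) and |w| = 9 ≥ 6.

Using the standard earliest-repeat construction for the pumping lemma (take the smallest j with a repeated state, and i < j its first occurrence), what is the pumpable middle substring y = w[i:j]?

State sequence: q0 -0-> q4 -1-> q4 -0-> q2 -1-> q5 -0-> q5 -1-> q0 -0-> q4 -0-> q2 -1-> q5
First repeat at step 2: q4 was already visited.

So i = 1, j = 2, giving x = w[0:1] = 0, y = w[1:2] = 1, z = w[2:9] = 0101001.
Check: |xy| = 2 ≤ 6 and |y| = 1 ≥ 1. Reading y takes D from q4 back to q4, so every xyⁱz is accepted.

1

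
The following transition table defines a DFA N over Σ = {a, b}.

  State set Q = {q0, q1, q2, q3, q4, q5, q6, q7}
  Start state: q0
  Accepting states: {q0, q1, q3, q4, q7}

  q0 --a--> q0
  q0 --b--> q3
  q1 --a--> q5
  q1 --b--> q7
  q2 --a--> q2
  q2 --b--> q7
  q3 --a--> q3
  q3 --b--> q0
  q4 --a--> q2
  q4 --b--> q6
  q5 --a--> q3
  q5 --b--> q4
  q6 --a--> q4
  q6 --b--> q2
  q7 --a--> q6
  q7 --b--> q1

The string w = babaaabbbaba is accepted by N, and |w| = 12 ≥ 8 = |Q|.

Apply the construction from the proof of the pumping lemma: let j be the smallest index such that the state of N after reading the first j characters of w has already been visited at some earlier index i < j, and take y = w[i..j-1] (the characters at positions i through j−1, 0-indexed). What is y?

a

Run of N on w = b a b a a a b b b a b a:
  step 0: q0  (start)
  step 1: q3  (read b: q0→q3)
  step 2: q3  (read a: q3→q3)   ← first repeat (q3 seen earlier)
  step 3: q0  (read b: q3→q0)
  step 4: q0  (read a: q0→q0)
  step 5: q0  (read a: q0→q0)
  step 6: q0  (read a: q0→q0)
  step 7: q3  (read b: q0→q3)
  step 8: q0  (read b: q3→q0)
  step 9: q3  (read b: q0→q3)
  step 10: q3  (read a: q3→q3)
  step 11: q0  (read b: q3→q0)
  step 12: q0  (read a: q0→q0)

So i = 1, j = 2, giving x = w[0:1] = b, y = w[1:2] = a, z = w[2:12] = baaabbbaba.
Check: |xy| = 2 ≤ 8 and |y| = 1 ≥ 1. Reading y takes N from q3 back to q3, so every xyⁱz is accepted.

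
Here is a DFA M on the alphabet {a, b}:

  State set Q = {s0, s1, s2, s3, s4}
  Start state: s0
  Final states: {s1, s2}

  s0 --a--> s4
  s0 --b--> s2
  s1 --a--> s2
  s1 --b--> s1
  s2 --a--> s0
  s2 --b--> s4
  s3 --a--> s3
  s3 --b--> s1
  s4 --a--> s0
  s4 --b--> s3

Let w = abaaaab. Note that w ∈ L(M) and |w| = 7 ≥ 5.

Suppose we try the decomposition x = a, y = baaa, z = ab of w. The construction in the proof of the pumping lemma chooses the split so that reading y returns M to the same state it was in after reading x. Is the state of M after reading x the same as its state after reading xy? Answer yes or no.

no

Run of M on the first 5 characters of w = a b a a a:
  step 0: s0  (start)
  step 1: s4  (read a: s0→s4)
  step 2: s3  (read b: s4→s3)
  step 3: s3  (read a: s3→s3)
  step 4: s3  (read a: s3→s3)
  step 5: s3  (read a: s3→s3)

After x (step 1): s4. After xy (step 5): s3.
They differ (s4 ≠ s3), so y is not a cycle from the state after x; this split is not the one the pumping-lemma construction produces, and pumping y need not keep the string in L(M).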